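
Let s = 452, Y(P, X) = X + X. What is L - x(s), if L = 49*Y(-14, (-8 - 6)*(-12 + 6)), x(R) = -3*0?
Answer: 8232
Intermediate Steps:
Y(P, X) = 2*X
x(R) = 0
L = 8232 (L = 49*(2*((-8 - 6)*(-12 + 6))) = 49*(2*(-14*(-6))) = 49*(2*84) = 49*168 = 8232)
L - x(s) = 8232 - 1*0 = 8232 + 0 = 8232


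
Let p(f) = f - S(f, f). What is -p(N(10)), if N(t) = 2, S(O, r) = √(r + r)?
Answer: 0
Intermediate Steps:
S(O, r) = √2*√r (S(O, r) = √(2*r) = √2*√r)
p(f) = f - √2*√f
-p(N(10)) = -(2 - √2*√2) = -(2 - 2) = -1*0 = 0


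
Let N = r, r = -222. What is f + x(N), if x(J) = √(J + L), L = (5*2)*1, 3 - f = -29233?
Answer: 29236 + 2*I*√53 ≈ 29236.0 + 14.56*I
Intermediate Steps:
f = 29236 (f = 3 - 1*(-29233) = 3 + 29233 = 29236)
L = 10 (L = 10*1 = 10)
N = -222
x(J) = √(10 + J) (x(J) = √(J + 10) = √(10 + J))
f + x(N) = 29236 + √(10 - 222) = 29236 + √(-212) = 29236 + 2*I*√53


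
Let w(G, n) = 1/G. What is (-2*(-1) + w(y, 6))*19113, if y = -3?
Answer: 31855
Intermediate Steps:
(-2*(-1) + w(y, 6))*19113 = (-2*(-1) + 1/(-3))*19113 = (2 - 1/3)*19113 = (5/3)*19113 = 31855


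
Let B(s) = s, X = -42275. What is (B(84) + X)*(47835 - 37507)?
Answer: -435748648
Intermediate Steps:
(B(84) + X)*(47835 - 37507) = (84 - 42275)*(47835 - 37507) = -42191*10328 = -435748648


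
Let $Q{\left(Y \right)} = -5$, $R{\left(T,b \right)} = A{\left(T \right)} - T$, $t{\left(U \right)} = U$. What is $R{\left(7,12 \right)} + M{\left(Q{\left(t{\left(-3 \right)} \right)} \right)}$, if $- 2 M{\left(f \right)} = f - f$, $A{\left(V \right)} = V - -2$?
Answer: $2$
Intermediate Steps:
$A{\left(V \right)} = 2 + V$ ($A{\left(V \right)} = V + 2 = 2 + V$)
$R{\left(T,b \right)} = 2$ ($R{\left(T,b \right)} = \left(2 + T\right) - T = 2$)
$M{\left(f \right)} = 0$ ($M{\left(f \right)} = - \frac{f - f}{2} = \left(- \frac{1}{2}\right) 0 = 0$)
$R{\left(7,12 \right)} + M{\left(Q{\left(t{\left(-3 \right)} \right)} \right)} = 2 + 0 = 2$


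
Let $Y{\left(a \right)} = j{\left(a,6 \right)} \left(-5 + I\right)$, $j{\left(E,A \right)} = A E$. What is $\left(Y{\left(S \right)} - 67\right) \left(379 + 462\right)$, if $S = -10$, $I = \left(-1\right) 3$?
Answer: $347333$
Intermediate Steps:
$I = -3$
$Y{\left(a \right)} = - 48 a$ ($Y{\left(a \right)} = 6 a \left(-5 - 3\right) = 6 a \left(-8\right) = - 48 a$)
$\left(Y{\left(S \right)} - 67\right) \left(379 + 462\right) = \left(\left(-48\right) \left(-10\right) - 67\right) \left(379 + 462\right) = \left(480 - 67\right) 841 = 413 \cdot 841 = 347333$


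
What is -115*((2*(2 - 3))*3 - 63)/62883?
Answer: 2645/20961 ≈ 0.12619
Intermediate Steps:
-115*((2*(2 - 3))*3 - 63)/62883 = -115*((2*(-1))*3 - 63)*(1/62883) = -115*(-2*3 - 63)*(1/62883) = -115*(-6 - 63)*(1/62883) = -115*(-69)*(1/62883) = 7935*(1/62883) = 2645/20961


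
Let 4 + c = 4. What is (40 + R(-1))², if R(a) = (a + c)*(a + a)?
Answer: 1764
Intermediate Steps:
c = 0 (c = -4 + 4 = 0)
R(a) = 2*a² (R(a) = (a + 0)*(a + a) = a*(2*a) = 2*a²)
(40 + R(-1))² = (40 + 2*(-1)²)² = (40 + 2*1)² = (40 + 2)² = 42² = 1764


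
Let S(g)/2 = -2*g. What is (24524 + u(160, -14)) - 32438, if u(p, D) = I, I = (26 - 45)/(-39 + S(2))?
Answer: -371939/47 ≈ -7913.6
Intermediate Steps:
S(g) = -4*g (S(g) = 2*(-2*g) = -4*g)
I = 19/47 (I = (26 - 45)/(-39 - 4*2) = -19/(-39 - 8) = -19/(-47) = -19*(-1/47) = 19/47 ≈ 0.40426)
u(p, D) = 19/47
(24524 + u(160, -14)) - 32438 = (24524 + 19/47) - 32438 = 1152647/47 - 32438 = -371939/47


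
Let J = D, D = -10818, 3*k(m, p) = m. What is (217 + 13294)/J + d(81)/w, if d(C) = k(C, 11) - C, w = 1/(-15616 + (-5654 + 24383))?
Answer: -1818540947/10818 ≈ -1.6810e+5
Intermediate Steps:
k(m, p) = m/3
w = 1/3113 (w = 1/(-15616 + 18729) = 1/3113 ≈ 0.00032123)
J = -10818
d(C) = -2*C/3 (d(C) = C/3 - C = -2*C/3)
(217 + 13294)/J + d(81)/w = (217 + 13294)/(-10818) + (-⅔*81)/(1/3113) = 13511*(-1/10818) - 54*3113 = -13511/10818 - 168102 = -1818540947/10818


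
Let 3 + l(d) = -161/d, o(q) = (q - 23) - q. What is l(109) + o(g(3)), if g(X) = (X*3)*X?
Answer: -2995/109 ≈ -27.477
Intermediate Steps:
g(X) = 3*X² (g(X) = (3*X)*X = 3*X²)
o(q) = -23 (o(q) = (-23 + q) - q = -23)
l(d) = -3 - 161/d
l(109) + o(g(3)) = (-3 - 161/109) - 23 = -488/109 - 23 = -2995/109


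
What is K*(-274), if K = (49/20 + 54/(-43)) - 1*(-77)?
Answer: -9212839/430 ≈ -21425.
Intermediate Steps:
K = 67247/860 (K = (49*(1/20) + 54*(-1/43)) + 77 = (49/20 - 54/43) + 77 = 1027/860 + 77 = 67247/860 ≈ 78.194)
K*(-274) = (67247/860)*(-274) = -9212839/430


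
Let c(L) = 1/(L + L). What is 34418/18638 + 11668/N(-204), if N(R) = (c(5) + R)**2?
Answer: 82420188089/38743938199 ≈ 2.1273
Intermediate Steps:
c(L) = 1/(2*L)
N(R) = (1/10 + R)**2 (N(R) = ((1/2)/5 + R)**2 = ((1/2)*(1/5) + R)**2 = (1/10 + R)**2)
34418/18638 + 11668/N(-204) = 34418/18638 + 11668/(((1 + 10*(-204))**2/100)) = 34418*(1/18638) + 11668/(((1 - 2040)**2/100)) = 17209/9319 + 11668/(((1/100)*(-2039)**2)) = 17209/9319 + 11668/(((1/100)*4157521)) = 17209/9319 + 11668/(4157521/100) = 17209/9319 + 11668*(100/4157521) = 17209/9319 + 1166800/4157521 = 82420188089/38743938199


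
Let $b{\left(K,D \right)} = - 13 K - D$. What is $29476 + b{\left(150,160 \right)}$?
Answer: $27366$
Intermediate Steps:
$b{\left(K,D \right)} = - D - 13 K$
$29476 + b{\left(150,160 \right)} = 29476 - 2110 = 27366$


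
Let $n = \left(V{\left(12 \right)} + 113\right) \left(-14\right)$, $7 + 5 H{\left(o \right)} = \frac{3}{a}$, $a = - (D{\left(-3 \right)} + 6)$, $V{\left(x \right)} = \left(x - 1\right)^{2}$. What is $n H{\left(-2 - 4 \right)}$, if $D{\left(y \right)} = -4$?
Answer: $\frac{27846}{5} \approx 5569.2$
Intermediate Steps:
$V{\left(x \right)} = \left(-1 + x\right)^{2}$
$a = -2$ ($a = - (-4 + 6) = \left(-1\right) 2 = -2$)
$H{\left(o \right)} = - \frac{17}{10}$ ($H{\left(o \right)} = - \frac{7}{5} + \frac{3 \frac{1}{-2}}{5} = - \frac{7}{5} + \frac{3 \left(- \frac{1}{2}\right)}{5} = - \frac{7}{5} + \frac{1}{5} \left(- \frac{3}{2}\right) = - \frac{7}{5} - \frac{3}{10} = - \frac{17}{10}$)
$n = -3276$ ($n = \left(\left(-1 + 12\right)^{2} + 113\right) \left(-14\right) = \left(11^{2} + 113\right) \left(-14\right) = \left(121 + 113\right) \left(-14\right) = 234 \left(-14\right) = -3276$)
$n H{\left(-2 - 4 \right)} = \left(-3276\right) \left(- \frac{17}{10}\right) = \frac{27846}{5}$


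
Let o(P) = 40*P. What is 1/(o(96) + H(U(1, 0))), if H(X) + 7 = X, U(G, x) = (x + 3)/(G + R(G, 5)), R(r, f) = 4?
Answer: 5/19168 ≈ 0.00026085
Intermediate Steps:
U(G, x) = (3 + x)/(4 + G) (U(G, x) = (x + 3)/(G + 4) = (3 + x)/(4 + G))
H(X) = -7 + X
1/(o(96) + H(U(1, 0))) = 1/(40*96 + (-7 + (3 + 0)/(4 + 1))) = 1/(3840 + (-7 + 3/5)) = 1/(3840 + (-7 + (⅕)*3)) = 1/(3840 + (-7 + ⅗)) = 1/(3840 - 32/5) = 1/(19168/5) = 5/19168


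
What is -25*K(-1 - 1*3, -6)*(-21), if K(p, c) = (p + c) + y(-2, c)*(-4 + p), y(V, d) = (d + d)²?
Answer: -610050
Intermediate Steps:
y(V, d) = 4*d² (y(V, d) = (2*d)² = 4*d²)
K(p, c) = c + p + 4*c²*(-4 + p) (K(p, c) = (p + c) + (4*c²)*(-4 + p) = (c + p) + 4*c²*(-4 + p) = c + p + 4*c²*(-4 + p))
-25*K(-1 - 1*3, -6)*(-21) = -25*(-6 + (-1 - 1*3) - 16*(-6)² + 4*(-1 - 1*3)*(-6)²)*(-21) = -25*(-6 + (-1 - 3) - 16*36 + 4*(-1 - 3)*36)*(-21) = -25*(-6 - 4 - 576 + 4*(-4)*36)*(-21) = -25*(-6 - 4 - 576 - 576)*(-21) = -25*(-1162)*(-21) = 29050*(-21) = -610050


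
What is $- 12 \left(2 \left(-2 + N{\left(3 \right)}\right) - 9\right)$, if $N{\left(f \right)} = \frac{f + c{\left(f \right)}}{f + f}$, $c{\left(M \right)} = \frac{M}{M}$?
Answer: $140$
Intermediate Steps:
$c{\left(M \right)} = 1$
$N{\left(f \right)} = \frac{1 + f}{2 f}$ ($N{\left(f \right)} = \frac{f + 1}{f + f} = \frac{1 + f}{2 f}$)
$- 12 \left(2 \left(-2 + N{\left(3 \right)}\right) - 9\right) = - 12 \left(2 \left(-2 + \frac{1 + 3}{2 \cdot 3}\right) - 9\right) = - 12 \left(2 \left(-2 + \frac{1}{2} \cdot \frac{1}{3} \cdot 4\right) - 9\right) = - 12 \left(2 \left(-2 + \frac{2}{3}\right) - 9\right) = - 12 \left(2 \left(- \frac{4}{3}\right) - 9\right) = - 12 \left(- \frac{8}{3} - 9\right) = \left(-12\right) \left(- \frac{35}{3}\right) = 140$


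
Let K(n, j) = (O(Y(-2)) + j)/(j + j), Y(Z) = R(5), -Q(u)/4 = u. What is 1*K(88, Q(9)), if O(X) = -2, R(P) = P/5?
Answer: 19/36 ≈ 0.52778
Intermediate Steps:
Q(u) = -4*u
R(P) = P/5 (R(P) = P*(1/5) = P/5)
Y(Z) = 1 (Y(Z) = (1/5)*5 = 1)
K(n, j) = (-2 + j)/(2*j) (K(n, j) = (-2 + j)/(j + j) = (-2 + j)/((2*j)) = (-2 + j)*(1/(2*j)) = (-2 + j)/(2*j))
1*K(88, Q(9)) = 1*((-2 - 4*9)/(2*((-4*9)))) = 1*((1/2)*(-2 - 36)/(-36)) = 1*((1/2)*(-1/36)*(-38)) = 1*(19/36) = 19/36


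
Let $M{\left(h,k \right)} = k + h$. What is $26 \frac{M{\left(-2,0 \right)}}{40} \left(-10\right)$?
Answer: $13$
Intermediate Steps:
$M{\left(h,k \right)} = h + k$
$26 \frac{M{\left(-2,0 \right)}}{40} \left(-10\right) = 26 \frac{-2 + 0}{40} \left(-10\right) = 26 \left(\left(-2\right) \frac{1}{40}\right) \left(-10\right) = 26 \left(- \frac{1}{20}\right) \left(-10\right) = \left(- \frac{13}{10}\right) \left(-10\right) = 13$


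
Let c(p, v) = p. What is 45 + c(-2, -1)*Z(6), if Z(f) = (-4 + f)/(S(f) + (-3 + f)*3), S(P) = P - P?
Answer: 401/9 ≈ 44.556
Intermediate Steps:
S(P) = 0
Z(f) = (-4 + f)/(-9 + 3*f) (Z(f) = (-4 + f)/(0 + (-3 + f)*3) = (-4 + f)/(0 + (-9 + 3*f)) = (-4 + f)/(-9 + 3*f))
45 + c(-2, -1)*Z(6) = 45 - 2*(-4 + 6)/(3*(-3 + 6)) = 45 - 2*2/(3*3) = 45 - 2*2/9 = 45 - 4/9 = 401/9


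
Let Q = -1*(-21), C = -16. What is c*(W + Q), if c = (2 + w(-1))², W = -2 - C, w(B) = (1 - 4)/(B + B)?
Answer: 1715/4 ≈ 428.75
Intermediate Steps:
w(B) = -3/(2*B) (w(B) = -3*1/(2*B) = -3/(2*B))
W = 14 (W = -2 - 1*(-16) = -2 + 16 = 14)
c = 49/4 (c = (2 - 3/2/(-1))² = (2 - 3/2*(-1))² = (2 + 3/2)² = (7/2)² = 49/4 ≈ 12.250)
Q = 21
c*(W + Q) = 49*(14 + 21)/4 = (49/4)*35 = 1715/4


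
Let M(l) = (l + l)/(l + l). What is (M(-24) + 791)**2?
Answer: 627264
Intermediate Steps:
M(l) = 1 (M(l) = (2*l)/((2*l)) = (2*l)*(1/(2*l)) = 1)
(M(-24) + 791)**2 = (1 + 791)**2 = 792**2 = 627264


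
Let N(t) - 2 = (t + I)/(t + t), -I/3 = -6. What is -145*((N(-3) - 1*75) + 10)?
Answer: 18995/2 ≈ 9497.5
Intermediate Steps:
I = 18 (I = -3*(-6) = 18)
N(t) = 2 + (18 + t)/(2*t) (N(t) = 2 + (t + 18)/(t + t) = 2 + (18 + t)/((2*t)) = 2 + (18 + t)*(1/(2*t)) = 2 + (18 + t)/(2*t))
-145*((N(-3) - 1*75) + 10) = -145*(((5/2 + 9/(-3)) - 1*75) + 10) = -145*(((5/2 + 9*(-⅓)) - 75) + 10) = -145*(((5/2 - 3) - 75) + 10) = -145*((-½ - 75) + 10) = -145*(-151/2 + 10) = -145*(-131/2) = 18995/2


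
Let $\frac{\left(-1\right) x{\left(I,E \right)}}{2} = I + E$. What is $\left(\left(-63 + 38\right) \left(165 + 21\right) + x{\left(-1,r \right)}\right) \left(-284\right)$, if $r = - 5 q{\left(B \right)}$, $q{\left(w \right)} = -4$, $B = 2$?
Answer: $1331392$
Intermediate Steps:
$r = 20$ ($r = \left(-5\right) \left(-4\right) = 20$)
$x{\left(I,E \right)} = - 2 E - 2 I$ ($x{\left(I,E \right)} = - 2 \left(I + E\right) = - 2 \left(E + I\right) = - 2 E - 2 I$)
$\left(\left(-63 + 38\right) \left(165 + 21\right) + x{\left(-1,r \right)}\right) \left(-284\right) = \left(\left(-63 + 38\right) \left(165 + 21\right) - 38\right) \left(-284\right) = \left(\left(-25\right) 186 + \left(-40 + 2\right)\right) \left(-284\right) = \left(-4650 - 38\right) \left(-284\right) = \left(-4688\right) \left(-284\right) = 1331392$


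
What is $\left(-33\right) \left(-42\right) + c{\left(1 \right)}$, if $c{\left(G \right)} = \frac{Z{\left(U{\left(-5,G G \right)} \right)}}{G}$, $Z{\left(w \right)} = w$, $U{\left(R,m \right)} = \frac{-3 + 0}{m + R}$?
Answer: $\frac{5547}{4} \approx 1386.8$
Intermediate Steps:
$U{\left(R,m \right)} = - \frac{3}{R + m}$
$c{\left(G \right)} = - \frac{3}{G \left(-5 + G^{2}\right)}$ ($c{\left(G \right)} = \frac{\left(-3\right) \frac{1}{-5 + G G}}{G} = \frac{\left(-3\right) \frac{1}{-5 + G^{2}}}{G} = - \frac{3}{G \left(-5 + G^{2}\right)}$)
$\left(-33\right) \left(-42\right) + c{\left(1 \right)} = \left(-33\right) \left(-42\right) - \frac{3}{1 \left(-5 + 1^{2}\right)} = 1386 - \frac{3}{-5 + 1} = 1386 - \frac{3}{-4} = 1386 - 3 \left(- \frac{1}{4}\right) = 1386 + \frac{3}{4} = \frac{5547}{4}$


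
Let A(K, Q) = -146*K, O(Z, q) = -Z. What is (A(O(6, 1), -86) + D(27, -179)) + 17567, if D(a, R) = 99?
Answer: 18542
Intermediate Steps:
(A(O(6, 1), -86) + D(27, -179)) + 17567 = (-(-146)*6 + 99) + 17567 = (-146*(-6) + 99) + 17567 = (876 + 99) + 17567 = 975 + 17567 = 18542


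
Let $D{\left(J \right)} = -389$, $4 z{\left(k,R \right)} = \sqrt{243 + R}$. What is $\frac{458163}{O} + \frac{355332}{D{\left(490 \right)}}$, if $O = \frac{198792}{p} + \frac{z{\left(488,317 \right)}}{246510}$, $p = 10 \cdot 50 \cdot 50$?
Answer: $\frac{33106815229526301194404872}{583843578879880879781} - \frac{44117875441406250 \sqrt{35}}{1500883236195066529} \approx 56705.0$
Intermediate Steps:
$z{\left(k,R \right)} = \frac{\sqrt{243 + R}}{4}$
$p = 25000$ ($p = 500 \cdot 50 = 25000$)
$O = \frac{24849}{3125} + \frac{\sqrt{35}}{246510}$ ($O = \frac{198792}{25000} + \frac{\frac{1}{4} \sqrt{243 + 317}}{246510} = 198792 \cdot \frac{1}{25000} + \frac{\sqrt{560}}{4} \cdot \frac{1}{246510} = \frac{24849}{3125} + \frac{4 \sqrt{35}}{4} \cdot \frac{1}{246510} = \frac{24849}{3125} + \sqrt{35} \cdot \frac{1}{246510} = \frac{24849}{3125} + \frac{\sqrt{35}}{246510} \approx 7.9517$)
$\frac{458163}{O} + \frac{355332}{D{\left(490 \right)}} = \frac{458163}{\frac{24849}{3125} + \frac{\sqrt{35}}{246510}} + \frac{355332}{-389} = \frac{458163}{\frac{24849}{3125} + \frac{\sqrt{35}}{246510}} + 355332 \left(- \frac{1}{389}\right) = \frac{458163}{\frac{24849}{3125} + \frac{\sqrt{35}}{246510}} - \frac{355332}{389} = - \frac{355332}{389} + \frac{458163}{\frac{24849}{3125} + \frac{\sqrt{35}}{246510}}$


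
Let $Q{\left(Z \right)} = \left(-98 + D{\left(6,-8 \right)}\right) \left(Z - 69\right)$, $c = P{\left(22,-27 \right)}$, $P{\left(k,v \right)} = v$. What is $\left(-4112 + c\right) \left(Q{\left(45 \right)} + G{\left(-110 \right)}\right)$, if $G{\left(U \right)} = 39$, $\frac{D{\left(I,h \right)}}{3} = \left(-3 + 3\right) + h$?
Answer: $-12280413$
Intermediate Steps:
$D{\left(I,h \right)} = 3 h$ ($D{\left(I,h \right)} = 3 \left(\left(-3 + 3\right) + h\right) = 3 \left(0 + h\right) = 3 h$)
$c = -27$
$Q{\left(Z \right)} = 8418 - 122 Z$ ($Q{\left(Z \right)} = \left(-98 + 3 \left(-8\right)\right) \left(Z - 69\right) = \left(-98 - 24\right) \left(-69 + Z\right) = - 122 \left(-69 + Z\right) = 8418 - 122 Z$)
$\left(-4112 + c\right) \left(Q{\left(45 \right)} + G{\left(-110 \right)}\right) = \left(-4112 - 27\right) \left(\left(8418 - 5490\right) + 39\right) = - 4139 \left(\left(8418 - 5490\right) + 39\right) = - 4139 \left(2928 + 39\right) = \left(-4139\right) 2967 = -12280413$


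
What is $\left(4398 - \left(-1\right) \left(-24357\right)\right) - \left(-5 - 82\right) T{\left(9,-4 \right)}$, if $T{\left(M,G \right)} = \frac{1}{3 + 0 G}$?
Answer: $-19930$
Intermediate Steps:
$T{\left(M,G \right)} = \frac{1}{3}$ ($T{\left(M,G \right)} = \frac{1}{3 + 0} = \frac{1}{3}$)
$\left(4398 - \left(-1\right) \left(-24357\right)\right) - \left(-5 - 82\right) T{\left(9,-4 \right)} = \left(4398 - \left(-1\right) \left(-24357\right)\right) - \left(-5 - 82\right) \frac{1}{3} = \left(4398 - 24357\right) - \left(-87\right) \frac{1}{3} = \left(4398 - 24357\right) - -29 = -19959 + 29 = -19930$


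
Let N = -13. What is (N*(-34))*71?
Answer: 31382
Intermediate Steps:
(N*(-34))*71 = -13*(-34)*71 = 442*71 = 31382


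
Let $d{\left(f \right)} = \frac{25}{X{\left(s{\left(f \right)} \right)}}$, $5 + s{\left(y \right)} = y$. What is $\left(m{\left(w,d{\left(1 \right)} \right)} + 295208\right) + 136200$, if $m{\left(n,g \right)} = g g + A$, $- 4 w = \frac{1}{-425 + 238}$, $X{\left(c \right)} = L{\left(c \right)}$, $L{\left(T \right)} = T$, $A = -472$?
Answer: $\frac{6895601}{16} \approx 4.3098 \cdot 10^{5}$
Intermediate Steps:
$s{\left(y \right)} = -5 + y$
$X{\left(c \right)} = c$
$w = \frac{1}{748}$ ($w = - \frac{1}{4 \left(-425 + 238\right)} = - \frac{1}{4 \left(-187\right)} = \left(- \frac{1}{4}\right) \left(- \frac{1}{187}\right) = \frac{1}{748} \approx 0.0013369$)
$d{\left(f \right)} = \frac{25}{-5 + f}$
$m{\left(n,g \right)} = -472 + g^{2}$ ($m{\left(n,g \right)} = g g - 472 = g^{2} - 472 = -472 + g^{2}$)
$\left(m{\left(w,d{\left(1 \right)} \right)} + 295208\right) + 136200 = \left(\left(-472 + \left(\frac{25}{-5 + 1}\right)^{2}\right) + 295208\right) + 136200 = \left(\left(-472 + \left(\frac{25}{-4}\right)^{2}\right) + 295208\right) + 136200 = \left(\left(-472 + \left(25 \left(- \frac{1}{4}\right)\right)^{2}\right) + 295208\right) + 136200 = \left(\left(-472 + \left(- \frac{25}{4}\right)^{2}\right) + 295208\right) + 136200 = \left(\left(-472 + \frac{625}{16}\right) + 295208\right) + 136200 = \left(- \frac{6927}{16} + 295208\right) + 136200 = \frac{4716401}{16} + 136200 = \frac{6895601}{16}$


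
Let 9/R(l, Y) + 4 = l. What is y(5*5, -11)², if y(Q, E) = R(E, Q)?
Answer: 9/25 ≈ 0.36000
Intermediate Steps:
R(l, Y) = 9/(-4 + l)
y(Q, E) = 9/(-4 + E)
y(5*5, -11)² = (9/(-4 - 11))² = (9/(-15))² = (9*(-1/15))² = (-⅗)² = 9/25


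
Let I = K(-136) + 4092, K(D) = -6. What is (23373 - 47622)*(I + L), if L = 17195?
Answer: -516042969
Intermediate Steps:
I = 4086 (I = -6 + 4092 = 4086)
(23373 - 47622)*(I + L) = (23373 - 47622)*(4086 + 17195) = -24249*21281 = -516042969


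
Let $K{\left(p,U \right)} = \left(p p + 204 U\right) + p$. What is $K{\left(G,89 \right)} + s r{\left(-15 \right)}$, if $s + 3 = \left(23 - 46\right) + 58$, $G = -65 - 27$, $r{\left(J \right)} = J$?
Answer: $26048$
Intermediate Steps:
$G = -92$ ($G = -65 - 27 = -92$)
$s = 32$ ($s = -3 + \left(\left(23 - 46\right) + 58\right) = -3 + \left(-23 + 58\right) = -3 + 35 = 32$)
$K{\left(p,U \right)} = p + p^{2} + 204 U$ ($K{\left(p,U \right)} = \left(p^{2} + 204 U\right) + p = p + p^{2} + 204 U$)
$K{\left(G,89 \right)} + s r{\left(-15 \right)} = \left(-92 + \left(-92\right)^{2} + 204 \cdot 89\right) + 32 \left(-15\right) = \left(-92 + 8464 + 18156\right) - 480 = 26528 - 480 = 26048$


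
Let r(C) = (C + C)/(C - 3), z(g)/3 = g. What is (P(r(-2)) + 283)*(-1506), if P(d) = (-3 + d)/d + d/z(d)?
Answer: -845117/2 ≈ -4.2256e+5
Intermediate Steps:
z(g) = 3*g
r(C) = 2*C/(-3 + C) (r(C) = (2*C)/(-3 + C) = 2*C/(-3 + C))
P(d) = 1/3 + (-3 + d)/d (P(d) = (-3 + d)/d + d/((3*d)) = (-3 + d)/d + d*(1/(3*d)) = (-3 + d)/d + 1/3 = 1/3 + (-3 + d)/d)
(P(r(-2)) + 283)*(-1506) = ((4/3 - 3/(2*(-2)/(-3 - 2))) + 283)*(-1506) = ((4/3 - 3/(2*(-2)/(-5))) + 283)*(-1506) = ((4/3 - 3/(2*(-2)*(-1/5))) + 283)*(-1506) = ((4/3 - 3/4/5) + 283)*(-1506) = ((4/3 - 3*5/4) + 283)*(-1506) = ((4/3 - 15/4) + 283)*(-1506) = (-29/12 + 283)*(-1506) = (3367/12)*(-1506) = -845117/2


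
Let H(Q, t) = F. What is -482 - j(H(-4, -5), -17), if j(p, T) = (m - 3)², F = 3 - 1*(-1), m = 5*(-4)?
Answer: -1011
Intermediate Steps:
m = -20
F = 4 (F = 3 + 1 = 4)
H(Q, t) = 4
j(p, T) = 529 (j(p, T) = (-20 - 3)² = (-23)² = 529)
-482 - j(H(-4, -5), -17) = -482 - 1*529 = -482 - 529 = -1011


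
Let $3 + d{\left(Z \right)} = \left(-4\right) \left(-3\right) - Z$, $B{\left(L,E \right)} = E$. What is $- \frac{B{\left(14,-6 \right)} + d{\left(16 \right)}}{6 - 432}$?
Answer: $- \frac{13}{426} \approx -0.030516$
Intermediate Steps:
$d{\left(Z \right)} = 9 - Z$ ($d{\left(Z \right)} = -3 - \left(-12 + Z\right) = 9 - Z$)
$- \frac{B{\left(14,-6 \right)} + d{\left(16 \right)}}{6 - 432} = - \frac{-6 + \left(9 - 16\right)}{6 - 432} = - \frac{-6 + \left(9 - 16\right)}{-426} = - \frac{\left(-6 - 7\right) \left(-1\right)}{426} = - \frac{\left(-13\right) \left(-1\right)}{426} = \left(-1\right) \frac{13}{426} = - \frac{13}{426}$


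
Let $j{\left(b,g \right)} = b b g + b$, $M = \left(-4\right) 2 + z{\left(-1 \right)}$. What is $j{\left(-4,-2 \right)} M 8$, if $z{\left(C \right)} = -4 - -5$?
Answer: $2016$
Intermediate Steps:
$z{\left(C \right)} = 1$ ($z{\left(C \right)} = -4 + 5 = 1$)
$M = -7$ ($M = \left(-4\right) 2 + 1 = -8 + 1 = -7$)
$j{\left(b,g \right)} = b + g b^{2}$ ($j{\left(b,g \right)} = b^{2} g + b = g b^{2} + b = b + g b^{2}$)
$j{\left(-4,-2 \right)} M 8 = - 4 \left(1 - -8\right) \left(-7\right) 8 = - 4 \left(1 + 8\right) \left(-7\right) 8 = \left(-4\right) 9 \left(-7\right) 8 = \left(-36\right) \left(-7\right) 8 = 252 \cdot 8 = 2016$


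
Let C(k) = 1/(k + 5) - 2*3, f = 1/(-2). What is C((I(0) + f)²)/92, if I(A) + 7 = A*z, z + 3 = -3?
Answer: -733/11270 ≈ -0.065040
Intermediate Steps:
z = -6 (z = -3 - 3 = -6)
I(A) = -7 - 6*A (I(A) = -7 + A*(-6) = -7 - 6*A)
f = -½ ≈ -0.50000
C(k) = -6 + 1/(5 + k) (C(k) = 1/(5 + k) - 6 = -6 + 1/(5 + k))
C((I(0) + f)²)/92 = ((-29 - 6*((-7 - 6*0) - ½)²)/(5 + ((-7 - 6*0) - ½)²))/92 = ((-29 - 6*((-7 + 0) - ½)²)/(5 + ((-7 + 0) - ½)²))*(1/92) = ((-29 - 6*(-7 - ½)²)/(5 + (-7 - ½)²))*(1/92) = ((-29 - 6*(-15/2)²)/(5 + (-15/2)²))*(1/92) = ((-29 - 6*225/4)/(5 + 225/4))*(1/92) = ((-29 - 675/2)/(245/4))*(1/92) = ((4/245)*(-733/2))*(1/92) = -1466/245*1/92 = -733/11270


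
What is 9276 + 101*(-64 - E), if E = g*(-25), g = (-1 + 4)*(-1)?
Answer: -4763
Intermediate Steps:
g = -3 (g = 3*(-1) = -3)
E = 75 (E = -3*(-25) = 75)
9276 + 101*(-64 - E) = 9276 + 101*(-64 - 1*75) = 9276 + 101*(-64 - 75) = 9276 + 101*(-139) = 9276 - 14039 = -4763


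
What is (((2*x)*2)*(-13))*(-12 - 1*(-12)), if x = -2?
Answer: 0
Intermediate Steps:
(((2*x)*2)*(-13))*(-12 - 1*(-12)) = (((2*(-2))*2)*(-13))*(-12 - 1*(-12)) = (-4*2*(-13))*(-12 + 12) = -8*(-13)*0 = 104*0 = 0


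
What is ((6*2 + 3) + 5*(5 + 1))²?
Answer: 2025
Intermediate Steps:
((6*2 + 3) + 5*(5 + 1))² = ((12 + 3) + 5*6)² = (15 + 30)² = 45² = 2025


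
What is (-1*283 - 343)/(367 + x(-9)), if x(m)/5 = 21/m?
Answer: -939/533 ≈ -1.7617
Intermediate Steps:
x(m) = 105/m (x(m) = 5*(21/m) = 105/m)
(-1*283 - 343)/(367 + x(-9)) = (-1*283 - 343)/(367 + 105/(-9)) = (-283 - 343)/(367 + 105*(-⅑)) = -626/(367 - 35/3) = -626/1066/3 = -626*3/1066 = -939/533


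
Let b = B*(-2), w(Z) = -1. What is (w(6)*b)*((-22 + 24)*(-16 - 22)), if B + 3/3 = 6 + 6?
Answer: -1672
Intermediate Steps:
B = 11 (B = -1 + (6 + 6) = -1 + 12 = 11)
b = -22 (b = 11*(-2) = -22)
(w(6)*b)*((-22 + 24)*(-16 - 22)) = (-1*(-22))*((-22 + 24)*(-16 - 22)) = 22*(2*(-38)) = 22*(-76) = -1672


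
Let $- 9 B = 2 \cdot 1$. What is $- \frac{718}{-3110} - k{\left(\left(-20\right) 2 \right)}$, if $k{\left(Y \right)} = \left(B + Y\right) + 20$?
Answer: $\frac{286241}{13995} \approx 20.453$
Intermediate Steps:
$B = - \frac{2}{9}$ ($B = - \frac{2 \cdot 1}{9} = \left(- \frac{1}{9}\right) 2 = - \frac{2}{9} \approx -0.22222$)
$k{\left(Y \right)} = \frac{178}{9} + Y$ ($k{\left(Y \right)} = \left(- \frac{2}{9} + Y\right) + 20 = \frac{178}{9} + Y$)
$- \frac{718}{-3110} - k{\left(\left(-20\right) 2 \right)} = - \frac{718}{-3110} - \left(\frac{178}{9} - 40\right) = \left(-718\right) \left(- \frac{1}{3110}\right) - \left(\frac{178}{9} - 40\right) = \frac{359}{1555} - - \frac{182}{9} = \frac{359}{1555} + \frac{182}{9} = \frac{286241}{13995}$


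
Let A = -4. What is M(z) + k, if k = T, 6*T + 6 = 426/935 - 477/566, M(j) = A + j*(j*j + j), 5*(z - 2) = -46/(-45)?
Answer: 25336341027499/2411213062500 ≈ 10.508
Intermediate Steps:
z = 496/225 (z = 2 + (-46/(-45))/5 = 2 + (-46*(-1/45))/5 = 2 + (⅕)*(46/45) = 2 + 46/225 = 496/225 ≈ 2.2044)
M(j) = -4 + j*(j + j²) (M(j) = -4 + j*(j*j + j) = -4 + j*(j² + j) = -4 + j*(j + j²))
T = -1126713/1058420 (T = -1 + (426/935 - 477/566)/6 = -1 + (⅙)*(-204879/529210) = -1 - 68293/1058420 = -1126713/1058420 ≈ -1.0645)
k = -1126713/1058420 ≈ -1.0645
M(z) + k = (-4 + (496/225)² + (496/225)³) - 1126713/1058420 = (-4 + 246016/50625 + 122023936/11390625) - 1126713/1058420 = 131815036/11390625 - 1126713/1058420 = 25336341027499/2411213062500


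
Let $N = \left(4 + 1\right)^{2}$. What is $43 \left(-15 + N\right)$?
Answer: $430$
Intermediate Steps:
$N = 25$ ($N = 5^{2} = 25$)
$43 \left(-15 + N\right) = 43 \left(-15 + 25\right) = 43 \cdot 10 = 430$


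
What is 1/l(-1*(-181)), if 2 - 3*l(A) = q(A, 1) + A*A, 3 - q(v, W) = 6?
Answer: -3/32756 ≈ -9.1586e-5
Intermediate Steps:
q(v, W) = -3 (q(v, W) = 3 - 1*6 = 3 - 6 = -3)
l(A) = 5/3 - A**2/3 (l(A) = 2/3 - (-3 + A*A)/3 = 2/3 - (-3 + A**2)/3 = 2/3 + (1 - A**2/3) = 5/3 - A**2/3)
1/l(-1*(-181)) = 1/(5/3 - (-1*(-181))**2/3) = 1/(5/3 - 1/3*181**2) = 1/(5/3 - 1/3*32761) = 1/(5/3 - 32761/3) = 1/(-32756/3) = -3/32756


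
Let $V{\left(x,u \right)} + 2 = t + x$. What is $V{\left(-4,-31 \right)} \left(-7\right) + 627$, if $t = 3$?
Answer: $648$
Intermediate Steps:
$V{\left(x,u \right)} = 1 + x$ ($V{\left(x,u \right)} = -2 + \left(3 + x\right) = 1 + x$)
$V{\left(-4,-31 \right)} \left(-7\right) + 627 = \left(1 - 4\right) \left(-7\right) + 627 = \left(-3\right) \left(-7\right) + 627 = 21 + 627 = 648$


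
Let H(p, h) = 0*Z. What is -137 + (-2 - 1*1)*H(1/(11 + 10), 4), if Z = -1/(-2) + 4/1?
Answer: -137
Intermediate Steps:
Z = 9/2 (Z = -1*(-½) + 4*1 = ½ + 4 = 9/2 ≈ 4.5000)
H(p, h) = 0 (H(p, h) = 0*(9/2) = 0)
-137 + (-2 - 1*1)*H(1/(11 + 10), 4) = -137 + (-2 - 1*1)*0 = -137 + (-2 - 1)*0 = -137 - 3*0 = -137 + 0 = -137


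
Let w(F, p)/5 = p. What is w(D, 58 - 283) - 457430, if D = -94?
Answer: -458555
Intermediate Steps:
w(F, p) = 5*p
w(D, 58 - 283) - 457430 = 5*(58 - 283) - 457430 = 5*(-225) - 457430 = -1125 - 457430 = -458555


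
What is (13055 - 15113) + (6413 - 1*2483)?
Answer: 1872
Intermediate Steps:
(13055 - 15113) + (6413 - 1*2483) = -2058 + (6413 - 2483) = -2058 + 3930 = 1872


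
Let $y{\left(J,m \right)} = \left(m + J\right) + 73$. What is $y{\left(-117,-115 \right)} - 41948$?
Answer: $-42107$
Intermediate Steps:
$y{\left(J,m \right)} = 73 + J + m$ ($y{\left(J,m \right)} = \left(J + m\right) + 73 = 73 + J + m$)
$y{\left(-117,-115 \right)} - 41948 = \left(73 - 117 - 115\right) - 41948 = -159 - 41948 = -42107$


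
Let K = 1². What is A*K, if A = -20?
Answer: -20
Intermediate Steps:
K = 1
A*K = -20*1 = -20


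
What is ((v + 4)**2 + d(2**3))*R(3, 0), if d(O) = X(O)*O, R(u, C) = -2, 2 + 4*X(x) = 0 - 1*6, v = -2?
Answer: 24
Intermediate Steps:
X(x) = -2 (X(x) = -1/2 + (0 - 1*6)/4 = -1/2 + (0 - 6)/4 = -1/2 + (1/4)*(-6) = -1/2 - 3/2 = -2)
d(O) = -2*O
((v + 4)**2 + d(2**3))*R(3, 0) = ((-2 + 4)**2 - 2*2**3)*(-2) = (2**2 - 2*8)*(-2) = (4 - 16)*(-2) = -12*(-2) = 24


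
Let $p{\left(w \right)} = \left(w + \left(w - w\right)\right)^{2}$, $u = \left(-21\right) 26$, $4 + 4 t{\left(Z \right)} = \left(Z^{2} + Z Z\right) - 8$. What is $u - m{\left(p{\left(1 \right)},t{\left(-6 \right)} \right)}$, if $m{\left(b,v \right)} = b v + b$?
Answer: $-562$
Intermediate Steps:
$t{\left(Z \right)} = -3 + \frac{Z^{2}}{2}$ ($t{\left(Z \right)} = -1 + \frac{\left(Z^{2} + Z Z\right) - 8}{4} = -1 + \frac{\left(Z^{2} + Z^{2}\right) - 8}{4} = -1 + \frac{2 Z^{2} - 8}{4} = -1 + \frac{-8 + 2 Z^{2}}{4} = -1 + \left(-2 + \frac{Z^{2}}{2}\right) = -3 + \frac{Z^{2}}{2}$)
$u = -546$
$p{\left(w \right)} = w^{2}$ ($p{\left(w \right)} = \left(w + 0\right)^{2} = w^{2}$)
$m{\left(b,v \right)} = b + b v$
$u - m{\left(p{\left(1 \right)},t{\left(-6 \right)} \right)} = -546 - 1^{2} \left(1 - \left(3 - \frac{\left(-6\right)^{2}}{2}\right)\right) = -546 - 1 \left(1 + \left(-3 + \frac{1}{2} \cdot 36\right)\right) = -546 - 1 \left(1 + \left(-3 + 18\right)\right) = -546 - 1 \left(1 + 15\right) = -546 - 1 \cdot 16 = -546 - 16 = -562$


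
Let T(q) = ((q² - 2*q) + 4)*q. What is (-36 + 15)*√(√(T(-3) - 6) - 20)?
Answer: -21*√(-20 + 3*I*√7) ≈ -18.292 - 95.68*I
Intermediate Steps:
T(q) = q*(4 + q² - 2*q) (T(q) = (4 + q² - 2*q)*q = q*(4 + q² - 2*q))
(-36 + 15)*√(√(T(-3) - 6) - 20) = (-36 + 15)*√(√(-3*(4 + (-3)² - 2*(-3)) - 6) - 20) = -21*√(√(-3*(4 + 9 + 6) - 6) - 20) = -21*√(√(-3*19 - 6) - 20) = -21*√(√(-57 - 6) - 20) = -21*√(√(-63) - 20) = -21*√(3*I*√7 - 20) = -21*√(-20 + 3*I*√7)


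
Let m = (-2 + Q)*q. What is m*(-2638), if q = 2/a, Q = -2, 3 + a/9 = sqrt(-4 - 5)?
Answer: -10552/27 - 10552*I/27 ≈ -390.81 - 390.81*I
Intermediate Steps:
a = -27 + 27*I (a = -27 + 9*sqrt(-4 - 5) = -27 + 9*sqrt(-9) = -27 + 9*(3*I) = -27 + 27*I ≈ -27.0 + 27.0*I)
q = (-27 - 27*I)/729 (q = 2/(-27 + 27*I) = 2*((-27 - 27*I)/1458) = (-27 - 27*I)/729 ≈ -0.037037 - 0.037037*I)
m = 4/27 + 4*I/27 (m = (-2 - 2)*(-1/27 - I/27) = -4*(-1/27 - I/27) = 4/27 + 4*I/27 ≈ 0.14815 + 0.14815*I)
m*(-2638) = (4/27 + 4*I/27)*(-2638) = -10552/27 - 10552*I/27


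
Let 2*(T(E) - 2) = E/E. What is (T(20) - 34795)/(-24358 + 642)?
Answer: 69585/47432 ≈ 1.4670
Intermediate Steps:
T(E) = 5/2 (T(E) = 2 + (E/E)/2 = 2 + (½)*1 = 2 + ½ = 5/2)
(T(20) - 34795)/(-24358 + 642) = (5/2 - 34795)/(-24358 + 642) = -69585/2/(-23716) = -69585/2*(-1/23716) = 69585/47432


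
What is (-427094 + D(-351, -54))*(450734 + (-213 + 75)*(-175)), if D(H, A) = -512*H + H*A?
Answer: -108476802352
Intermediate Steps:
D(H, A) = -512*H + A*H
(-427094 + D(-351, -54))*(450734 + (-213 + 75)*(-175)) = (-427094 - 351*(-512 - 54))*(450734 + (-213 + 75)*(-175)) = (-427094 - 351*(-566))*(450734 - 138*(-175)) = (-427094 + 198666)*(450734 + 24150) = -228428*474884 = -108476802352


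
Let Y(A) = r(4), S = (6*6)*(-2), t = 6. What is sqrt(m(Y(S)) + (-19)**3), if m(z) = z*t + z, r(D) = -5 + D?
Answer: I*sqrt(6866) ≈ 82.861*I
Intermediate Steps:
S = -72 (S = 36*(-2) = -72)
Y(A) = -1 (Y(A) = -5 + 4 = -1)
m(z) = 7*z (m(z) = z*6 + z = 6*z + z = 7*z)
sqrt(m(Y(S)) + (-19)**3) = sqrt(7*(-1) + (-19)**3) = sqrt(-7 - 6859) = sqrt(-6866) = I*sqrt(6866)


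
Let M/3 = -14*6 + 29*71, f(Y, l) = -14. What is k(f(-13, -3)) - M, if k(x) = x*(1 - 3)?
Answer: -5897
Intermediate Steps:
M = 5925 (M = 3*(-14*6 + 29*71) = 3*(-84 + 2059) = 3*1975 = 5925)
k(x) = -2*x (k(x) = x*(-2) = -2*x)
k(f(-13, -3)) - M = -2*(-14) - 1*5925 = 28 - 5925 = -5897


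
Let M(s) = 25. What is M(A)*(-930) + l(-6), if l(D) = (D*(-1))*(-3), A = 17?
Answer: -23268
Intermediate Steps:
l(D) = 3*D (l(D) = -D*(-3) = 3*D)
M(A)*(-930) + l(-6) = 25*(-930) + 3*(-6) = -23250 - 18 = -23268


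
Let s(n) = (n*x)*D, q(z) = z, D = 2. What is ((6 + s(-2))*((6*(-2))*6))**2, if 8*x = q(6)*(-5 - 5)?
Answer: 6718464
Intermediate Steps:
x = -15/2 (x = (6*(-5 - 5))/8 = (6*(-10))/8 = (1/8)*(-60) = -15/2 ≈ -7.5000)
s(n) = -15*n (s(n) = (n*(-15/2))*2 = -15*n/2*2 = -15*n)
((6 + s(-2))*((6*(-2))*6))**2 = ((6 - 15*(-2))*((6*(-2))*6))**2 = ((6 + 30)*(-12*6))**2 = (36*(-72))**2 = (-2592)**2 = 6718464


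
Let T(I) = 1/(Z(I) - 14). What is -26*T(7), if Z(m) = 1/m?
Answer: 182/97 ≈ 1.8763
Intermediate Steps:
T(I) = 1/(-14 + 1/I) (T(I) = 1/(1/I - 14) = 1/(-14 + 1/I))
-26*T(7) = -(-26)*7/(-1 + 14*7) = -(-26)*7/(-1 + 98) = -(-26)*7/97 = -26*(-7/97) = 182/97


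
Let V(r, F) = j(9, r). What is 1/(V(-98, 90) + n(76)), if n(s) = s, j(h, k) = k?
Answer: -1/22 ≈ -0.045455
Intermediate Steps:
V(r, F) = r
1/(V(-98, 90) + n(76)) = 1/(-98 + 76) = 1/(-22) = -1/22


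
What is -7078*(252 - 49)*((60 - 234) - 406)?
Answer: 833363720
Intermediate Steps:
-7078*(252 - 49)*((60 - 234) - 406) = -1436834*(-174 - 406) = -1436834*(-580) = -7078*(-117740) = 833363720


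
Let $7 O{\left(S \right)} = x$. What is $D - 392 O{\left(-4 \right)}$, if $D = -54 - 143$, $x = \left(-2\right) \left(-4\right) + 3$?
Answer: $-813$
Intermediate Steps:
$x = 11$ ($x = 8 + 3 = 11$)
$O{\left(S \right)} = \frac{11}{7}$ ($O{\left(S \right)} = \frac{1}{7} \cdot 11 = \frac{11}{7}$)
$D = -197$ ($D = -54 - 143 = -197$)
$D - 392 O{\left(-4 \right)} = -197 - 616 = -813$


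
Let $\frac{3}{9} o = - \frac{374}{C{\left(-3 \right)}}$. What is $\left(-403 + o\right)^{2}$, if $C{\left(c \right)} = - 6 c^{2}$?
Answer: $\frac{11833600}{81} \approx 1.4609 \cdot 10^{5}$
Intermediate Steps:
$o = \frac{187}{9}$ ($o = 3 \left(- \frac{374}{\left(-6\right) \left(-3\right)^{2}}\right) = 3 \left(- \frac{374}{\left(-6\right) 9}\right) = 3 \left(- \frac{374}{-54}\right) = 3 \left(\left(-374\right) \left(- \frac{1}{54}\right)\right) = 3 \cdot \frac{187}{27} = \frac{187}{9} \approx 20.778$)
$\left(-403 + o\right)^{2} = \left(-403 + \frac{187}{9}\right)^{2} = \left(- \frac{3440}{9}\right)^{2} = \frac{11833600}{81}$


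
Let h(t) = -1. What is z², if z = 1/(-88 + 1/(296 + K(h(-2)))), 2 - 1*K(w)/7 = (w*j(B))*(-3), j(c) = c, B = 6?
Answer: 33856/262148481 ≈ 0.00012915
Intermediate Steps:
K(w) = 14 + 126*w (K(w) = 14 - 7*w*6*(-3) = 14 - 7*6*w*(-3) = 14 - (-126)*w = 14 + 126*w)
z = -184/16191 (z = 1/(-88 + 1/(296 + (14 + 126*(-1)))) = 1/(-88 + 1/(296 + (14 - 126))) = 1/(-88 + 1/(296 - 112)) = 1/(-88 + 1/184) = 1/(-16191/184) = -184/16191 ≈ -0.011364)
z² = (-184/16191)² = 33856/262148481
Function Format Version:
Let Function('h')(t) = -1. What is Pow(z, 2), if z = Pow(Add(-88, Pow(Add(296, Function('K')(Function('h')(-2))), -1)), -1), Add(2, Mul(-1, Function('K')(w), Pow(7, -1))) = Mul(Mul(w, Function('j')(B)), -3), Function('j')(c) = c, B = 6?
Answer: Rational(33856, 262148481) ≈ 0.00012915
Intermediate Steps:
Function('K')(w) = Add(14, Mul(126, w)) (Function('K')(w) = Add(14, Mul(-7, Mul(Mul(w, 6), -3))) = Add(14, Mul(-7, Mul(Mul(6, w), -3))) = Add(14, Mul(-7, Mul(-18, w))) = Add(14, Mul(126, w)))
z = Rational(-184, 16191) (z = Pow(Add(-88, Pow(Add(296, Add(14, Mul(126, -1))), -1)), -1) = Pow(Add(-88, Pow(Add(296, Add(14, -126)), -1)), -1) = Pow(Add(-88, Pow(Add(296, -112), -1)), -1) = Pow(Add(-88, Pow(184, -1)), -1) = Pow(Add(-88, Rational(1, 184)), -1) = Pow(Rational(-16191, 184), -1) = Rational(-184, 16191) ≈ -0.011364)
Pow(z, 2) = Pow(Rational(-184, 16191), 2) = Rational(33856, 262148481)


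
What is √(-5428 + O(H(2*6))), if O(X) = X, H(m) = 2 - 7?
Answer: I*√5433 ≈ 73.709*I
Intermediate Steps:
H(m) = -5
√(-5428 + O(H(2*6))) = √(-5428 - 5) = √(-5433) = I*√5433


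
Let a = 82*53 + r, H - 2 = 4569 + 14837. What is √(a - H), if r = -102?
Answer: 2*I*√3791 ≈ 123.14*I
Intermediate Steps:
H = 19408 (H = 2 + (4569 + 14837) = 2 + 19406 = 19408)
a = 4244 (a = 82*53 - 102 = 4346 - 102 = 4244)
√(a - H) = √(4244 - 1*19408) = √(4244 - 19408) = √(-15164) = 2*I*√3791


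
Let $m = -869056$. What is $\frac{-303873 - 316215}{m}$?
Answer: $\frac{77511}{108632} \approx 0.71352$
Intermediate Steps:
$\frac{-303873 - 316215}{m} = \frac{-303873 - 316215}{-869056} = \left(-303873 - 316215\right) \left(- \frac{1}{869056}\right) = \left(-620088\right) \left(- \frac{1}{869056}\right) = \frac{77511}{108632}$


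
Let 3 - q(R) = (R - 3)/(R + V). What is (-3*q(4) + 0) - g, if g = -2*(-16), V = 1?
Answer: -202/5 ≈ -40.400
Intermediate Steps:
q(R) = 3 - (-3 + R)/(1 + R) (q(R) = 3 - (R - 3)/(R + 1) = 3 - (-3 + R)/(1 + R))
g = 32
(-3*q(4) + 0) - g = (-6*(3 + 4)/(1 + 4) + 0) - 1*32 = (-6*7/5 + 0) - 32 = (-3*14/5 + 0) - 32 = (-42/5 + 0) - 32 = -42/5 - 32 = -202/5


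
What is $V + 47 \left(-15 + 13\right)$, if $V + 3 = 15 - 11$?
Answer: $-93$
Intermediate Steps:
$V = 1$ ($V = -3 + \left(15 - 11\right) = -3 + 4 = 1$)
$V + 47 \left(-15 + 13\right) = 1 + 47 \left(-15 + 13\right) = 1 + 47 \left(-2\right) = 1 - 94 = -93$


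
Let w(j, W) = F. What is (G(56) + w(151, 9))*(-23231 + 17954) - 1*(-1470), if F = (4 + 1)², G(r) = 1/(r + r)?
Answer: -14616237/112 ≈ -1.3050e+5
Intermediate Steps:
G(r) = 1/(2*r)
F = 25 (F = 5² = 25)
w(j, W) = 25
(G(56) + w(151, 9))*(-23231 + 17954) - 1*(-1470) = ((½)/56 + 25)*(-23231 + 17954) - 1*(-1470) = ((½)*(1/56) + 25)*(-5277) + 1470 = (1/112 + 25)*(-5277) + 1470 = (2801/112)*(-5277) + 1470 = -14780877/112 + 1470 = -14616237/112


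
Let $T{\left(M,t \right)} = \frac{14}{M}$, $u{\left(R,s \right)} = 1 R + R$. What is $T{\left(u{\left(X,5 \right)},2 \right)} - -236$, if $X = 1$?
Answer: $243$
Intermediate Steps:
$u{\left(R,s \right)} = 2 R$ ($u{\left(R,s \right)} = R + R = 2 R$)
$T{\left(u{\left(X,5 \right)},2 \right)} - -236 = \frac{14}{2 \cdot 1} - -236 = \frac{14}{2} + 236 = 14 \cdot \frac{1}{2} + 236 = 7 + 236 = 243$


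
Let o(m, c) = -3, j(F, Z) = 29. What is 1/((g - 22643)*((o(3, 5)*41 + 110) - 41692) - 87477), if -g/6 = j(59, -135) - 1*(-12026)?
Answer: 1/3960761488 ≈ 2.5248e-10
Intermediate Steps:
g = -72330 (g = -6*(29 - 1*(-12026)) = -6*(29 + 12026) = -6*12055 = -72330)
1/((g - 22643)*((o(3, 5)*41 + 110) - 41692) - 87477) = 1/((-72330 - 22643)*((-3*41 + 110) - 41692) - 87477) = 1/(-94973*((-123 + 110) - 41692) - 87477) = 1/(-94973*(-13 - 41692) - 87477) = 1/(-94973*(-41705) - 87477) = 1/(3960848965 - 87477) = 1/3960761488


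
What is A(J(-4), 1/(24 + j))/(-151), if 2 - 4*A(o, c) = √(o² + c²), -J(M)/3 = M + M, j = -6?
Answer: -1/302 + 5*√7465/10872 ≈ 0.036424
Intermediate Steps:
J(M) = -6*M (J(M) = -3*(M + M) = -6*M)
A(o, c) = ½ - √(c² + o²)/4 (A(o, c) = ½ - √(o² + c²)/4 = ½ - √(c² + o²)/4)
A(J(-4), 1/(24 + j))/(-151) = (½ - √((1/(24 - 6))² + (-6*(-4))²)/4)/(-151) = (½ - √((1/18)² + 24²)/4)*(-1/151) = (½ - √((1/18)² + 576)/4)*(-1/151) = (½ - √(1/324 + 576)/4)*(-1/151) = (½ - 5*√7465/72)*(-1/151) = -1/302 + 5*√7465/10872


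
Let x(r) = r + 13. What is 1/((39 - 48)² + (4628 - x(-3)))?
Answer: 1/4699 ≈ 0.00021281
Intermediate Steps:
x(r) = 13 + r
1/((39 - 48)² + (4628 - x(-3))) = 1/((39 - 48)² + (4628 - (13 - 3))) = 1/((-9)² + (4628 - 1*10)) = 1/(81 + (4628 - 10)) = 1/(81 + 4618) = 1/4699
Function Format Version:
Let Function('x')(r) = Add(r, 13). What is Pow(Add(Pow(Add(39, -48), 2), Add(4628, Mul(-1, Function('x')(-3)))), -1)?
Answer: Rational(1, 4699) ≈ 0.00021281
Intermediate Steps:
Function('x')(r) = Add(13, r)
Pow(Add(Pow(Add(39, -48), 2), Add(4628, Mul(-1, Function('x')(-3)))), -1) = Pow(Add(Pow(Add(39, -48), 2), Add(4628, Mul(-1, Add(13, -3)))), -1) = Pow(Add(Pow(-9, 2), Add(4628, Mul(-1, 10))), -1) = Pow(Add(81, Add(4628, -10)), -1) = Pow(Add(81, 4618), -1) = Pow(4699, -1) = Rational(1, 4699)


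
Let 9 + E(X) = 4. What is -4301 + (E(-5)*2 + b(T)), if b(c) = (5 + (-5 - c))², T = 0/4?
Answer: -4311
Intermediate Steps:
T = 0 (T = 0*(¼) = 0)
E(X) = -5 (E(X) = -9 + 4 = -5)
b(c) = c² (b(c) = (-c)² = c²)
-4301 + (E(-5)*2 + b(T)) = -4301 + (-5*2 + 0²) = -4301 + (-10 + 0) = -4301 - 10 = -4311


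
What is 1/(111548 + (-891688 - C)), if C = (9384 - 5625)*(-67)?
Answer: -1/528287 ≈ -1.8929e-6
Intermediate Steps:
C = -251853 (C = 3759*(-67) = -251853)
1/(111548 + (-891688 - C)) = 1/(111548 + (-891688 - 1*(-251853))) = 1/(111548 + (-891688 + 251853)) = 1/(111548 - 639835) = 1/(-528287) = -1/528287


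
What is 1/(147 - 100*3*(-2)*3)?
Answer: 1/1947 ≈ 0.00051361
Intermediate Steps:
1/(147 - 100*3*(-2)*3) = 1/(147 - (-600)*3) = 1/(147 - 100*(-18)) = 1/(147 + 1800) = 1/1947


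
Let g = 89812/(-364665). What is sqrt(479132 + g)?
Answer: 2*sqrt(15928802497173930)/364665 ≈ 692.19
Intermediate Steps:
g = -89812/364665 (g = 89812*(-1/364665) = -89812/364665 ≈ -0.24629)
sqrt(479132 + g) = sqrt(479132 - 89812/364665) = sqrt(174722580968/364665) = 2*sqrt(15928802497173930)/364665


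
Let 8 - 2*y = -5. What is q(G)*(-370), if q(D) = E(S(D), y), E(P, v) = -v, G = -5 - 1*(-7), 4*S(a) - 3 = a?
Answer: 2405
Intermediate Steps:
y = 13/2 (y = 4 - 1/2*(-5) = 4 + 5/2 = 13/2 ≈ 6.5000)
S(a) = 3/4 + a/4
G = 2 (G = -5 + 7 = 2)
q(D) = -13/2 (q(D) = -1*13/2 = -13/2)
q(G)*(-370) = -13/2*(-370) = 2405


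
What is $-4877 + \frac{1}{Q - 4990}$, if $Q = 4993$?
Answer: $- \frac{14630}{3} \approx -4876.7$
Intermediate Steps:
$-4877 + \frac{1}{Q - 4990} = -4877 + \frac{1}{4993 - 4990} = -4877 + \frac{1}{3} = - \frac{14630}{3}$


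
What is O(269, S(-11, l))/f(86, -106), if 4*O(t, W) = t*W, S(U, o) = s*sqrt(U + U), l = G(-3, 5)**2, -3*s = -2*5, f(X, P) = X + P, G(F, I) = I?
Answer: -269*I*sqrt(22)/24 ≈ -52.572*I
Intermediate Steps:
f(X, P) = P + X
s = 10/3 (s = -(-2)*5/3 = -1/3*(-10) = 10/3 ≈ 3.3333)
l = 25 (l = 5**2 = 25)
S(U, o) = 10*sqrt(2)*sqrt(U)/3 (S(U, o) = 10*sqrt(U + U)/3 = 10*sqrt(2*U)/3 = 10*(sqrt(2)*sqrt(U))/3 = 10*sqrt(2)*sqrt(U)/3)
O(t, W) = W*t/4 (O(t, W) = (t*W)/4 = (W*t)/4 = W*t/4)
O(269, S(-11, l))/f(86, -106) = ((1/4)*(10*sqrt(2)*sqrt(-11)/3)*269)/(-106 + 86) = ((1/4)*(10*sqrt(2)*(I*sqrt(11))/3)*269)/(-20) = ((1/4)*(10*I*sqrt(22)/3)*269)*(-1/20) = (1345*I*sqrt(22)/6)*(-1/20) = -269*I*sqrt(22)/24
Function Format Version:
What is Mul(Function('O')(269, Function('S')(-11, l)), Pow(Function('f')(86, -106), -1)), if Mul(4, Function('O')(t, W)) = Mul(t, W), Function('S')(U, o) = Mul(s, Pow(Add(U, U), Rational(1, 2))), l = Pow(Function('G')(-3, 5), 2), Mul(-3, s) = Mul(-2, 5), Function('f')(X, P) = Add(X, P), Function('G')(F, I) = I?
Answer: Mul(Rational(-269, 24), I, Pow(22, Rational(1, 2))) ≈ Mul(-52.572, I)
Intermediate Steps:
Function('f')(X, P) = Add(P, X)
s = Rational(10, 3) (s = Mul(Rational(-1, 3), Mul(-2, 5)) = Mul(Rational(-1, 3), -10) = Rational(10, 3) ≈ 3.3333)
l = 25 (l = Pow(5, 2) = 25)
Function('S')(U, o) = Mul(Rational(10, 3), Pow(2, Rational(1, 2)), Pow(U, Rational(1, 2))) (Function('S')(U, o) = Mul(Rational(10, 3), Pow(Add(U, U), Rational(1, 2))) = Mul(Rational(10, 3), Pow(Mul(2, U), Rational(1, 2))) = Mul(Rational(10, 3), Mul(Pow(2, Rational(1, 2)), Pow(U, Rational(1, 2)))) = Mul(Rational(10, 3), Pow(2, Rational(1, 2)), Pow(U, Rational(1, 2))))
Function('O')(t, W) = Mul(Rational(1, 4), W, t) (Function('O')(t, W) = Mul(Rational(1, 4), Mul(t, W)) = Mul(Rational(1, 4), Mul(W, t)) = Mul(Rational(1, 4), W, t))
Mul(Function('O')(269, Function('S')(-11, l)), Pow(Function('f')(86, -106), -1)) = Mul(Mul(Rational(1, 4), Mul(Rational(10, 3), Pow(2, Rational(1, 2)), Pow(-11, Rational(1, 2))), 269), Pow(Add(-106, 86), -1)) = Mul(Mul(Rational(1, 4), Mul(Rational(10, 3), Pow(2, Rational(1, 2)), Mul(I, Pow(11, Rational(1, 2)))), 269), Pow(-20, -1)) = Mul(Mul(Rational(1, 4), Mul(Rational(10, 3), I, Pow(22, Rational(1, 2))), 269), Rational(-1, 20)) = Mul(Mul(Rational(1345, 6), I, Pow(22, Rational(1, 2))), Rational(-1, 20)) = Mul(Rational(-269, 24), I, Pow(22, Rational(1, 2)))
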